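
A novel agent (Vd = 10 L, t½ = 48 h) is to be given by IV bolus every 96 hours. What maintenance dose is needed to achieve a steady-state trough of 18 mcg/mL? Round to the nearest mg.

540 mg

τ/t½ = 96/48 ≈ 2, so f = (1/2)^(96/48) ≈ 0.250000.
Cmin,ss = (D/Vd)·f/(1−f), so D = Cmin,ss·Vd·(1−f)/f.
D = 18 × 10 × (1−f)/f ≈ 18 × 10 × 3.00000 ≈ 540.00 mg.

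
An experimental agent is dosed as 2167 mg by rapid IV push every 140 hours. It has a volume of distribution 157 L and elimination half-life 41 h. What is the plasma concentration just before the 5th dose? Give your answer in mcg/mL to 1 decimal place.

1.4 mcg/mL

f = (1/2)^(τ/t½) = (1/2)^(140/41) ≈ 0.0938.
C₀ = D/Vd = 2167/157 ≈ 13.803 mcg/mL.
Before the 5th dose, 4 doses have been given. Superposition: Cmin = C₀·(f + f² + … + f^4).
≈ 13.803 × (0.0938 + 0.0088 + 0.0008 + 0.0001) ≈ 13.803 × 0.1035 ≈ 1.429 mcg/mL.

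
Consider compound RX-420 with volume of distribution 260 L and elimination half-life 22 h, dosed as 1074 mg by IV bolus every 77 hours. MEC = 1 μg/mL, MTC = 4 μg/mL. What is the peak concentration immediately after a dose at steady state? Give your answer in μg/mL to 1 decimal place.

k = ln2/t½ = ln2/22 ≈ 0.031507 h⁻¹; fraction remaining f = e^(−kτ) = e^(−0.031507×77) ≈ 0.0884.
Accumulation ratio R = 1/(1 − f) ≈ 1/0.9116 ≈ 1.0970.
Each bolus raises the concentration by D/Vd = 1074/260 ≈ 4.131 μg/mL.
Cmax,ss = C₀/(1 − f) ≈ 4.131/0.9116 ≈ 4.532 μg/mL.
Peak 4.5 μg/mL vs MTC 4 μg/mL: exceeds toxic threshold.

4.5 μg/mL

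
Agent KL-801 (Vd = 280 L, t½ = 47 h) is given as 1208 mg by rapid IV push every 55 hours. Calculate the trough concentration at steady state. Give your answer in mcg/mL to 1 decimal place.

k = ln2/t½ = ln2/47 ≈ 0.014748 h⁻¹; fraction remaining f = e^(−kτ) = e^(−0.014748×55) ≈ 0.4444.
Accumulation ratio R = 1/(1 − f) ≈ 1/0.5556 ≈ 1.7999.
Single-dose peak C₀ = D/Vd = 1208/280 ≈ 4.314 mcg/mL.
Steady-state peak Cmax,ss = C₀·R ≈ 4.314 × 1.7999 ≈ 7.765 mcg/mL.
One interval later, Cmin,ss = Cmax,ss·e^(−kτ) ≈ 7.765 × 0.4444 ≈ 3.451 mcg/mL.

3.5 mcg/mL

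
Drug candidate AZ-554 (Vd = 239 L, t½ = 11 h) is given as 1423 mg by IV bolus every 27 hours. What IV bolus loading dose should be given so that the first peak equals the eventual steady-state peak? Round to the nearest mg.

1741 mg

f = (1/2)^(27/11) ≈ 0.182435; accumulation ratio R = 1/(1−f) ≈ 1.22314.
Loading dose to hit Cmax,ss on first dose: D_load = D_maint·R ≈ 1423 × 1.22314 ≈ 1740.53 mg.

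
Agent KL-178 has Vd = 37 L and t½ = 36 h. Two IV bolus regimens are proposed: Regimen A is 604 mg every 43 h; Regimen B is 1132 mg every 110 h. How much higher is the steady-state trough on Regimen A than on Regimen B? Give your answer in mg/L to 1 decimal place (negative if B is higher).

8.5 mg/L

Regimen A: f = (1/2)^(43/36) ≈ 0.4370; Cmin,ss = (604/37)·f/(1−f) ≈ 12.671 mg/L.
Regimen B: f = (1/2)^(110/36) ≈ 0.1203; Cmin,ss = (1132/37)·f/(1−f) ≈ 4.184 mg/L.
Difference ≈ 12.671 − 4.184 ≈ 8.487 mg/L.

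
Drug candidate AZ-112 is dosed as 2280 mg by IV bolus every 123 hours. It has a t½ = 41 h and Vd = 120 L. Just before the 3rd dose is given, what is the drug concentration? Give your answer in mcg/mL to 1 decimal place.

2.7 mcg/mL

f = (1/2)^(τ/t½) = (1/2)^(123/41) ≈ 0.1250.
C₀ = D/Vd = 2280/120 ≈ 19.000 mcg/mL.
Before the 3rd dose, 2 doses have been given. Superposition: Cmin = C₀·(f + f²).
≈ 19.000 × (0.1250 + 0.0156) ≈ 19.000 × 0.1406 ≈ 2.671 mcg/mL.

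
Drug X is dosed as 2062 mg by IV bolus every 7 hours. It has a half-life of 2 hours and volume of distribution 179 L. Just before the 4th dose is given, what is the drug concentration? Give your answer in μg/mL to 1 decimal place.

f = (1/2)^(τ/t½) = (1/2)^(7/2) ≈ 0.0884.
C₀ = D/Vd = 2062/179 ≈ 11.520 μg/mL.
Before the 4th dose, 3 doses have been given. Superposition: Cmin = C₀·(f + f² + … + f^3).
≈ 11.520 × (0.0884 + 0.0078 + 0.0007) ≈ 11.520 × 0.0969 ≈ 1.116 μg/mL.

1.1 μg/mL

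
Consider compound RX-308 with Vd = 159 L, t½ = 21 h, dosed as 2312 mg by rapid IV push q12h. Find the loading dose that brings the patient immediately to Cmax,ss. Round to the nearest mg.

f = (1/2)^(12/21) ≈ 0.672950; accumulation ratio R = 1/(1−f) ≈ 3.05764.
Loading dose to hit Cmax,ss on first dose: D_load = D_maint·R ≈ 2312 × 3.05764 ≈ 7069.26 mg.

7069 mg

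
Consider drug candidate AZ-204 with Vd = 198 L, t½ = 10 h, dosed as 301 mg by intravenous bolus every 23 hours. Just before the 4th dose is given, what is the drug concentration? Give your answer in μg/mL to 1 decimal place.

f = (1/2)^(τ/t½) = (1/2)^(23/10) ≈ 0.2031.
C₀ = D/Vd = 301/198 ≈ 1.520 μg/mL.
Before the 4th dose, 3 doses have been given. Superposition: Cmin = C₀·(f + f² + … + f^3).
≈ 1.520 × (0.2031 + 0.0412 + 0.0084) ≈ 1.520 × 0.2527 ≈ 0.384 μg/mL.

0.4 μg/mL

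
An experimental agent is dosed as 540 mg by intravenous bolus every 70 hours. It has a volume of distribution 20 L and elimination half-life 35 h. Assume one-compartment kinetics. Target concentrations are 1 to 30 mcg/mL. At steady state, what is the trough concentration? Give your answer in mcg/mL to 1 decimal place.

9.0 mcg/mL

τ = 70 h = 2 half-lives, so f = (1/2)^2 = 0.25.
Accumulation ratio R = 1/(1 − f) = 1/0.75 = 4/3.
Single-dose peak C₀ = D/Vd = 540/20 = 27 mcg/mL.
Steady-state peak Cmax,ss = C₀·R = 27 × 4/3 ≈ 36.000 mcg/mL.
Steady-state trough Cmin,ss = Cmax,ss·f ≈ 36.000 × 0.25 ≈ 9.000 mcg/mL.
Trough 9.0 mcg/mL vs MEC 1 mcg/mL: adequate.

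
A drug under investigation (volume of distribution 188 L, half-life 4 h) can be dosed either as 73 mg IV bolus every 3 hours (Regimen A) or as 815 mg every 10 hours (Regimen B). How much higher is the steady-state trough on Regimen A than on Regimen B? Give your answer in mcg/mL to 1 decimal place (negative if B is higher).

Regimen A: f = (1/2)^(3/4) ≈ 0.5946; Cmin,ss = (73/188)·f/(1−f) ≈ 0.570 mcg/mL.
Regimen B: f = (1/2)^(10/4) ≈ 0.1768; Cmin,ss = (815/188)·f/(1−f) ≈ 0.931 mcg/mL.
Difference ≈ 0.570 − 0.931 ≈ -0.361 mcg/mL.

-0.4 mcg/mL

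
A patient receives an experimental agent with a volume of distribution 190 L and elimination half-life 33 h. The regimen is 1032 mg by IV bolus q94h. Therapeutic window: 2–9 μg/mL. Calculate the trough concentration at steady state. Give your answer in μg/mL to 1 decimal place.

τ/t½ = 94/33 ≈ 2.8485, so fraction remaining f = (1/2)^(94/33) ≈ 0.1388.
Each bolus raises the concentration by D/Vd = 1032/190 ≈ 5.432 μg/mL.
Steady-state trough Cmin,ss = C₀·f/(1−f) ≈ 5.432 × 0.1388/0.8612 ≈ 0.875 μg/mL.
Trough 0.9 μg/mL vs MEC 2 μg/mL: subtherapeutic.

0.9 μg/mL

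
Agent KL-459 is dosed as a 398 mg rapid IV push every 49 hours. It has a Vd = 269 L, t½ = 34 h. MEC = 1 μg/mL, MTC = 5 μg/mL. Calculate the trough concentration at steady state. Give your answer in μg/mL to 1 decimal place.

k = ln2/t½ = ln2/34 ≈ 0.020387 h⁻¹; fraction remaining f = e^(−kτ) = e^(−0.020387×49) ≈ 0.3683.
At steady state, accumulation factor R = 1/(1 − e^(−kτ)) ≈ 1.5830.
Each bolus raises the concentration by D/Vd = 398/269 ≈ 1.480 μg/mL.
Steady-state peak Cmax,ss = C₀·R ≈ 1.480 × 1.5830 ≈ 2.343 μg/mL.
Steady-state trough Cmin,ss = Cmax,ss·f ≈ 2.343 × 0.3683 ≈ 0.863 μg/mL.
Trough 0.9 μg/mL vs MEC 1 μg/mL: subtherapeutic.

0.9 μg/mL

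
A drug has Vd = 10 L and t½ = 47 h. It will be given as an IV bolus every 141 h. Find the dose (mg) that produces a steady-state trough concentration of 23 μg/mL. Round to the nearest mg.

1610 mg

τ/t½ = 141/47 ≈ 3, so f = (1/2)^(141/47) ≈ 0.125000.
Cmin,ss = (D/Vd)·f/(1−f), so D = Cmin,ss·Vd·(1−f)/f.
D = 23 × 10 × (1−f)/f ≈ 23 × 10 × 7.00000 ≈ 1610.00 mg.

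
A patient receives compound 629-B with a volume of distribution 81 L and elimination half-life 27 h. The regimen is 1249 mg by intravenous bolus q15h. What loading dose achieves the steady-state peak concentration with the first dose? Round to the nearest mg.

f = (1/2)^(15/27) ≈ 0.680395; accumulation ratio R = 1/(1−f) ≈ 3.12886.
Loading dose to hit Cmax,ss on first dose: D_load = D_maint·R ≈ 1249 × 3.12886 ≈ 3907.95 mg.

3908 mg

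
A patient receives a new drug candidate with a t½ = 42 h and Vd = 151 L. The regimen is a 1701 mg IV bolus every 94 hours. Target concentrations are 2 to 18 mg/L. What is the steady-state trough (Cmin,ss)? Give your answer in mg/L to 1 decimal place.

k = ln2/t½ = ln2/42 ≈ 0.016504 h⁻¹; fraction remaining f = e^(−kτ) = e^(−0.016504×94) ≈ 0.2120.
Single-dose peak C₀ = D/Vd = 1701/151 ≈ 11.265 mg/L.
Steady-state trough Cmin,ss = C₀·f/(1−f) ≈ 11.265 × 0.2120/0.7880 ≈ 3.031 mg/L.
Trough 3.0 mg/L vs MEC 2 mg/L: adequate.

3.0 mg/L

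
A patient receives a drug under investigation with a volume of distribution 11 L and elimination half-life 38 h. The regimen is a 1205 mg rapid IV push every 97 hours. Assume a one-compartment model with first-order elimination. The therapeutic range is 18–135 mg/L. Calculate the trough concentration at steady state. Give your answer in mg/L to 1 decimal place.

τ/t½ = 97/38 ≈ 2.5526, so fraction remaining f = (1/2)^(97/38) ≈ 0.1704.
Each bolus raises the concentration by D/Vd = 1205/11 ≈ 109.545 mg/L.
Steady-state trough Cmin,ss = C₀·f/(1−f) ≈ 109.545 × 0.1704/0.8296 ≈ 22.501 mg/L.
Trough 22.5 mg/L vs MEC 18 mg/L: adequate.

22.5 mg/L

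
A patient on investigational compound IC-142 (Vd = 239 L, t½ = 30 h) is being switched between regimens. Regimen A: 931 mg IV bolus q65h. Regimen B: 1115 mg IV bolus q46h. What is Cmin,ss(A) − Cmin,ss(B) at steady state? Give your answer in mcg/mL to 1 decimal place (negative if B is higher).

Regimen A: f = (1/2)^(65/30) ≈ 0.2227; Cmin,ss = (931/239)·f/(1−f) ≈ 1.116 mcg/mL.
Regimen B: f = (1/2)^(46/30) ≈ 0.3455; Cmin,ss = (1115/239)·f/(1−f) ≈ 2.463 mcg/mL.
Difference ≈ 1.116 − 2.463 ≈ -1.347 mcg/mL.

-1.3 mcg/mL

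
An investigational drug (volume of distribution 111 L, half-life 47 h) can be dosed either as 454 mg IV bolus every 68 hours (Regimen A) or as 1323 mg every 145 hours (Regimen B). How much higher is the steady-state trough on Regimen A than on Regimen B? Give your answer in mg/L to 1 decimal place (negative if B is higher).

Regimen A: f = (1/2)^(68/47) ≈ 0.3668; Cmin,ss = (454/111)·f/(1−f) ≈ 2.369 mg/L.
Regimen B: f = (1/2)^(145/47) ≈ 0.1178; Cmin,ss = (1323/111)·f/(1−f) ≈ 1.592 mg/L.
Difference ≈ 2.369 − 1.592 ≈ 0.777 mg/L.

0.8 mg/L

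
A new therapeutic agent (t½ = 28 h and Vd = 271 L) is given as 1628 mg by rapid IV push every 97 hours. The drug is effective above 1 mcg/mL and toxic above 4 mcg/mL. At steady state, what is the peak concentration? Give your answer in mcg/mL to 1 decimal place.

Over one 97-h interval, 97/28 ≈ 3.4643 half-lives elapse, leaving f ≈ 0.0906 of each dose.
At steady state, accumulation factor R = 1/(1 − e^(−kτ)) ≈ 1.0996.
Each bolus raises the concentration by D/Vd = 1628/271 ≈ 6.007 mcg/mL.
Cmax,ss = C₀/(1 − f) ≈ 6.007/0.9094 ≈ 6.605 mcg/mL.
Peak 6.6 mcg/mL vs MTC 4 mcg/mL: exceeds toxic threshold.

6.6 mcg/mL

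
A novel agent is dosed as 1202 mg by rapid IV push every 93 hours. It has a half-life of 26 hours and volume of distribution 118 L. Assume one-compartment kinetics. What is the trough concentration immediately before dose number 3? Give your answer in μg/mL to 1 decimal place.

f = (1/2)^(τ/t½) = (1/2)^(93/26) ≈ 0.0838.
C₀ = D/Vd = 1202/118 ≈ 10.186 μg/mL.
Before the 3rd dose, 2 doses have been given. Superposition: Cmin = C₀·(f + f²).
≈ 10.186 × (0.0838 + 0.0070) ≈ 10.186 × 0.0908 ≈ 0.925 μg/mL.

0.9 μg/mL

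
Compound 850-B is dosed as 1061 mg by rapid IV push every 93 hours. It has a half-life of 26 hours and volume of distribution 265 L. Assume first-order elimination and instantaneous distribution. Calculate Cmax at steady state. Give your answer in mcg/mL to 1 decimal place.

4.4 mcg/mL

Over one 93-h interval, 93/26 ≈ 3.5769 half-lives elapse, leaving f ≈ 0.0838 of each dose.
At steady state, accumulation factor R = 1/(1 − e^(−kτ)) ≈ 1.0915.
Each bolus raises the concentration by D/Vd = 1061/265 ≈ 4.004 mcg/mL.
Steady-state peak Cmax,ss = C₀·R ≈ 4.004 × 1.0915 ≈ 4.370 mcg/mL.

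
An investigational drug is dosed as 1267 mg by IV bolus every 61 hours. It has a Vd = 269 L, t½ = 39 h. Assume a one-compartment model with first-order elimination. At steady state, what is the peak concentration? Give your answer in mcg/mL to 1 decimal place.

k = ln2/t½ = ln2/39 ≈ 0.017773 h⁻¹; fraction remaining f = e^(−kτ) = e^(−0.017773×61) ≈ 0.3382.
Accumulation ratio R = 1/(1 − f) ≈ 1/0.6618 ≈ 1.5110.
Single-dose peak C₀ = D/Vd = 1267/269 ≈ 4.710 mcg/mL.
Steady-state peak Cmax,ss = C₀·R ≈ 4.710 × 1.5110 ≈ 7.117 mcg/mL.

7.1 mcg/mL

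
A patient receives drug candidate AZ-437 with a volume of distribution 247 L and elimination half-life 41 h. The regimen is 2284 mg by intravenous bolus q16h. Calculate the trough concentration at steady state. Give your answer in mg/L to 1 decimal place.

Over one 16-h interval, 16/41 ≈ 0.39024 half-lives elapse, leaving f ≈ 0.7630 of each dose.
Single-dose peak C₀ = D/Vd = 2284/247 ≈ 9.247 mg/L.
Steady-state trough Cmin,ss = C₀·f/(1−f) ≈ 9.247 × 0.7630/0.2370 ≈ 29.770 mg/L.

29.8 mg/L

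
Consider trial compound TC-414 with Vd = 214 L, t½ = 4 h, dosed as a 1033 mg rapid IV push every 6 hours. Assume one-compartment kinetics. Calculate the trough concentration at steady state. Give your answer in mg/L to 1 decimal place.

Over one 6-h interval, 6/4 ≈ 1.5 half-lives elapse, leaving f ≈ 0.3536 of each dose.
Accumulation ratio R = 1/(1 − f) ≈ 1/0.6464 ≈ 1.5470.
Single-dose peak C₀ = D/Vd = 1033/214 ≈ 4.827 mg/L.
Steady-state peak Cmax,ss = C₀·R ≈ 4.827 × 1.5470 ≈ 7.467 mg/L.
Steady-state trough Cmin,ss = Cmax,ss·f ≈ 7.467 × 0.3536 ≈ 2.640 mg/L.

2.6 mg/L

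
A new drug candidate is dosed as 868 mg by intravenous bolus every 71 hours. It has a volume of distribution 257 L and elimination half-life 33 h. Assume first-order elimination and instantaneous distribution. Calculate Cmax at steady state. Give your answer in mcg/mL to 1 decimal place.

Over one 71-h interval, 71/33 ≈ 2.1515 half-lives elapse, leaving f ≈ 0.2251 of each dose.
Accumulation ratio R = 1/(1 − f) ≈ 1/0.7749 ≈ 1.2905.
Each bolus raises the concentration by D/Vd = 868/257 ≈ 3.377 mcg/mL.
Steady-state peak Cmax,ss = C₀·R ≈ 3.377 × 1.2905 ≈ 4.358 mcg/mL.

4.4 mcg/mL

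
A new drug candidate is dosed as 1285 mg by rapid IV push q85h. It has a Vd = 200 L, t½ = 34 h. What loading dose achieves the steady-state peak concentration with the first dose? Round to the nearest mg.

1561 mg

f = (1/2)^(85/34) ≈ 0.176777; accumulation ratio R = 1/(1−f) ≈ 1.21474.
Loading dose to hit Cmax,ss on first dose: D_load = D_maint·R ≈ 1285 × 1.21474 ≈ 1560.94 mg.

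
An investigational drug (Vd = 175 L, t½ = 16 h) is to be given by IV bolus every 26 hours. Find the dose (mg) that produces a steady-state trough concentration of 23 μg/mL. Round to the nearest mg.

8390 mg

τ/t½ = 26/16 ≈ 1.625, so f = (1/2)^(26/16) ≈ 0.324210.
Cmin,ss = (D/Vd)·f/(1−f), so D = Cmin,ss·Vd·(1−f)/f.
D = 23 × 175 × (1−f)/f ≈ 23 × 175 × 2.08442 ≈ 8389.79 mg.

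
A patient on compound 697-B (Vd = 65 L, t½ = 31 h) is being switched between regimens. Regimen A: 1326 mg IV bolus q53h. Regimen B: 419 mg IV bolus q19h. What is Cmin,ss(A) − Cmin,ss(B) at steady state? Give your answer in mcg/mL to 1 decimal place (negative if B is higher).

-3.2 mcg/mL

Regimen A: f = (1/2)^(53/31) ≈ 0.3057; Cmin,ss = (1326/65)·f/(1−f) ≈ 8.982 mcg/mL.
Regimen B: f = (1/2)^(19/31) ≈ 0.6539; Cmin,ss = (419/65)·f/(1−f) ≈ 12.179 mcg/mL.
Difference ≈ 8.982 − 12.179 ≈ -3.197 mcg/mL.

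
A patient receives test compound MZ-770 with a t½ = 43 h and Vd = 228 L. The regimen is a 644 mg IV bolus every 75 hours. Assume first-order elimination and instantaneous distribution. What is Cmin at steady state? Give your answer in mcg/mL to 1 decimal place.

1.2 mcg/mL

k = ln2/t½ = ln2/43 ≈ 0.016120 h⁻¹; fraction remaining f = e^(−kτ) = e^(−0.016120×75) ≈ 0.2985.
Accumulation ratio R = 1/(1 − f) ≈ 1/0.7015 ≈ 1.4255.
Each bolus raises the concentration by D/Vd = 644/228 ≈ 2.825 mcg/mL.
Cmax,ss = C₀/(1 − f) ≈ 2.825/0.7015 ≈ 4.027 mcg/mL.
One interval later, Cmin,ss = Cmax,ss·e^(−kτ) ≈ 4.027 × 0.2985 ≈ 1.202 mcg/mL.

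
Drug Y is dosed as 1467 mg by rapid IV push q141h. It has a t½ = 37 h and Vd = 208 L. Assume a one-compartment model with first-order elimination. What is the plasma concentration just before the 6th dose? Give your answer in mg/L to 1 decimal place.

f = (1/2)^(τ/t½) = (1/2)^(141/37) ≈ 0.0713.
C₀ = D/Vd = 1467/208 ≈ 7.053 mg/L.
Before the 6th dose, 5 doses have been given. Superposition: Cmin = C₀·(f + f² + … + f^5).
≈ 7.053 × (0.0713 + 0.0051 + 0.0004 + 0.0000 + 0.0000) ≈ 7.053 × 0.0768 ≈ 0.542 mg/L.

0.5 mg/L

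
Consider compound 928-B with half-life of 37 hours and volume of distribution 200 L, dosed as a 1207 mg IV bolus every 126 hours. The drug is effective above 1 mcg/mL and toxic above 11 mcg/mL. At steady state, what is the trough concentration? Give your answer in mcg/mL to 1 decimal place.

0.6 mcg/mL

Over one 126-h interval, 126/37 ≈ 3.4054 half-lives elapse, leaving f ≈ 0.0944 of each dose.
Each bolus raises the concentration by D/Vd = 1207/200 ≈ 6.035 mcg/mL.
Steady-state trough Cmin,ss = C₀·f/(1−f) ≈ 6.035 × 0.0944/0.9056 ≈ 0.629 mcg/mL.
Trough 0.6 mcg/mL vs MEC 1 mcg/mL: subtherapeutic.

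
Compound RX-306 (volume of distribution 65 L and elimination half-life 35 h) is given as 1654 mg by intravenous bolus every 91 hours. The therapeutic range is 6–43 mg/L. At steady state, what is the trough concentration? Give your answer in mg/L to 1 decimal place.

5.0 mg/L

Over one 91-h interval, 91/35 ≈ 2.6 half-lives elapse, leaving f ≈ 0.1649 of each dose.
Accumulation ratio R = 1/(1 − f) ≈ 1/0.8351 ≈ 1.1975.
Each bolus raises the concentration by D/Vd = 1654/65 ≈ 25.446 mg/L.
Steady-state peak Cmax,ss = C₀·R ≈ 25.446 × 1.1975 ≈ 30.472 mg/L.
One interval later, Cmin,ss = Cmax,ss·e^(−kτ) ≈ 30.472 × 0.1649 ≈ 5.025 mg/L.
Trough 5.0 mg/L vs MEC 6 mg/L: subtherapeutic.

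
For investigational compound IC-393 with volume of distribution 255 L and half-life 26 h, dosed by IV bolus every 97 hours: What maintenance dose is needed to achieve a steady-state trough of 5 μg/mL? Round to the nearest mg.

τ/t½ = 97/26 ≈ 3.7308, so f = (1/2)^(97/26) ≈ 0.075323.
Cmin,ss = (D/Vd)·f/(1−f), so D = Cmin,ss·Vd·(1−f)/f.
D = 5 × 255 × (1−f)/f ≈ 5 × 255 × 12.27616 ≈ 15652.10 mg.

15652 mg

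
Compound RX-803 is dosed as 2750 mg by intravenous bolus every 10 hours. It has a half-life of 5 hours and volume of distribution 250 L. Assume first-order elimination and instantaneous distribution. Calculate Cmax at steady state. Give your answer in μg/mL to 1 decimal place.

14.7 μg/mL

The dosing interval is 2 half-lives, so f = 2^(−2) = 0.25.
Accumulation ratio R = 1/(1 − f) = 1/0.75 = 4/3.
Single-dose peak C₀ = D/Vd = 2750/250 = 11 μg/mL.
Steady-state peak Cmax,ss = C₀·R = 11 × 4/3 ≈ 14.667 μg/mL.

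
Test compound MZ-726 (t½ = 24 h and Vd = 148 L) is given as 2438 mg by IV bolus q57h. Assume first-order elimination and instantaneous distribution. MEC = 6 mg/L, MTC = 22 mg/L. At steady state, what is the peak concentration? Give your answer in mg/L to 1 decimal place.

τ/t½ = 57/24 ≈ 2.375, so fraction remaining f = (1/2)^(57/24) ≈ 0.1928.
At steady state, accumulation factor R = 1/(1 − e^(−kτ)) ≈ 1.2389.
Each bolus raises the concentration by D/Vd = 2438/148 ≈ 16.473 mg/L.
Cmax,ss = C₀/(1 − f) ≈ 16.473/0.8072 ≈ 20.408 mg/L.
Peak 20.4 mg/L vs MTC 22 mg/L: below toxic threshold.

20.4 mg/L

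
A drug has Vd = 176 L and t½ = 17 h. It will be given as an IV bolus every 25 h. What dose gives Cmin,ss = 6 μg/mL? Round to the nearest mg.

1871 mg

τ/t½ = 25/17 ≈ 1.4706, so f = (1/2)^(25/17) ≈ 0.360835.
Cmin,ss = (D/Vd)·f/(1−f), so D = Cmin,ss·Vd·(1−f)/f.
D = 6 × 176 × (1−f)/f ≈ 6 × 176 × 1.77135 ≈ 1870.55 mg.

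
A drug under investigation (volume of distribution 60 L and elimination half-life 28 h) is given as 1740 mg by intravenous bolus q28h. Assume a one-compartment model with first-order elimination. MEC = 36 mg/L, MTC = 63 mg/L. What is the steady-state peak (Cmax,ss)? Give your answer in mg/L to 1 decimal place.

τ = 28 h = 1 half-life, so f = (1/2)^1 = 0.5.
At steady state, R = 1/(1 − 0.5) = 2/1.
Single-dose peak C₀ = D/Vd = 1740/60 = 29 mg/L.
Steady-state peak Cmax,ss = C₀·R = 29 × 2/1 ≈ 58.000 mg/L.
Peak 58.0 mg/L vs MTC 63 mg/L: below toxic threshold.

58.0 mg/L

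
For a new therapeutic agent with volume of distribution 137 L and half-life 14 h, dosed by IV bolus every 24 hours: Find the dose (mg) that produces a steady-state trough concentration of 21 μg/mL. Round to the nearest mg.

τ/t½ = 24/14 ≈ 1.7143, so f = (1/2)^(24/14) ≈ 0.304753.
Cmin,ss = (D/Vd)·f/(1−f), so D = Cmin,ss·Vd·(1−f)/f.
D = 21 × 137 × (1−f)/f ≈ 21 × 137 × 2.28135 ≈ 6563.44 mg.

6563 mg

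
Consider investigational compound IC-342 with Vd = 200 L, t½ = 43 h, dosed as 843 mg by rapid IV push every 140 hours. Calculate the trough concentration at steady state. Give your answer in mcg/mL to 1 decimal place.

0.5 mcg/mL

Over one 140-h interval, 140/43 ≈ 3.2558 half-lives elapse, leaving f ≈ 0.1047 of each dose.
At steady state, accumulation factor R = 1/(1 − e^(−kτ)) ≈ 1.1169.
Each bolus raises the concentration by D/Vd = 843/200 ≈ 4.215 mcg/mL.
Cmax,ss = C₀/(1 − f) ≈ 4.215/0.8953 ≈ 4.708 mcg/mL.
Steady-state trough Cmin,ss = Cmax,ss·f ≈ 4.708 × 0.1047 ≈ 0.493 mcg/mL.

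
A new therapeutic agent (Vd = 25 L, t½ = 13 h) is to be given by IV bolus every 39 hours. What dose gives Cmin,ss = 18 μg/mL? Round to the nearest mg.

τ/t½ = 39/13 ≈ 3, so f = (1/2)^(39/13) ≈ 0.125000.
Cmin,ss = (D/Vd)·f/(1−f), so D = Cmin,ss·Vd·(1−f)/f.
D = 18 × 25 × (1−f)/f ≈ 18 × 25 × 7.00000 ≈ 3150.00 mg.

3150 mg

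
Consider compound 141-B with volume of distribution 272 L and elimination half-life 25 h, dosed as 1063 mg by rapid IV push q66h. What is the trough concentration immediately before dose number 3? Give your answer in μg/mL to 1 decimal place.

0.7 μg/mL

f = (1/2)^(τ/t½) = (1/2)^(66/25) ≈ 0.1604.
C₀ = D/Vd = 1063/272 ≈ 3.908 μg/mL.
Before the 3rd dose, 2 doses have been given. Superposition: Cmin = C₀·(f + f²).
≈ 3.908 × (0.1604 + 0.0257) ≈ 3.908 × 0.1861 ≈ 0.727 μg/mL.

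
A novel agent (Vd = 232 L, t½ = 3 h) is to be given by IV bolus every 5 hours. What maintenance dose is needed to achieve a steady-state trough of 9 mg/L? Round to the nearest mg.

τ/t½ = 5/3 ≈ 1.6667, so f = (1/2)^(5/3) ≈ 0.314980.
Cmin,ss = (D/Vd)·f/(1−f), so D = Cmin,ss·Vd·(1−f)/f.
D = 9 × 232 × (1−f)/f ≈ 9 × 232 × 2.17480 ≈ 4540.98 mg.

4541 mg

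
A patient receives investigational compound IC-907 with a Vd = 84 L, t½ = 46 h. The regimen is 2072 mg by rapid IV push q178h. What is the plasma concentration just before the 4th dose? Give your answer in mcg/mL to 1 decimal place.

1.8 mcg/mL

f = (1/2)^(τ/t½) = (1/2)^(178/46) ≈ 0.0684.
C₀ = D/Vd = 2072/84 ≈ 24.667 mcg/mL.
Before the 4th dose, 3 doses have been given. Superposition: Cmin = C₀·(f + f² + … + f^3).
≈ 24.667 × (0.0684 + 0.0047 + 0.0003) ≈ 24.667 × 0.0734 ≈ 1.811 mcg/mL.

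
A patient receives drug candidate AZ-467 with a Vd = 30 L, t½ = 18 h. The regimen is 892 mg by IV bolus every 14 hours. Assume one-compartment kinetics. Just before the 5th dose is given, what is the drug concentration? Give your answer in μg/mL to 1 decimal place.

36.8 μg/mL

f = (1/2)^(τ/t½) = (1/2)^(14/18) ≈ 0.5833.
C₀ = D/Vd = 892/30 ≈ 29.733 μg/mL.
Before the 5th dose, 4 doses have been given. Superposition: Cmin = C₀·(f + f² + … + f^4).
≈ 29.733 × (0.5833 + 0.3402 + 0.1985 + 0.1158) ≈ 29.733 × 1.2378 ≈ 36.804 μg/mL.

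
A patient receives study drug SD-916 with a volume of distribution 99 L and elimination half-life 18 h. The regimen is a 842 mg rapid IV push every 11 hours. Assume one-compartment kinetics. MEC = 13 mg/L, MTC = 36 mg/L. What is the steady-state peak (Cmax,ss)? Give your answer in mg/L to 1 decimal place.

Over one 11-h interval, 11/18 ≈ 0.61111 half-lives elapse, leaving f ≈ 0.6547 of each dose.
Accumulation ratio R = 1/(1 − f) ≈ 1/0.3453 ≈ 2.8960.
Single-dose peak C₀ = D/Vd = 842/99 ≈ 8.505 mg/L.
Cmax,ss = C₀/(1 − f) ≈ 8.505/0.3453 ≈ 24.631 mg/L.
Peak 24.6 mg/L vs MTC 36 mg/L: below toxic threshold.

24.6 mg/L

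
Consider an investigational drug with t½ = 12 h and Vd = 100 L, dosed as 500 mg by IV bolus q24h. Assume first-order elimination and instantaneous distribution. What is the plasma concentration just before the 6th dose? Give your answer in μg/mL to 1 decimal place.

f = (1/2)^(τ/t½) = (1/2)^(24/12) ≈ 0.2500.
C₀ = D/Vd = 500/100 ≈ 5.000 μg/mL.
Before the 6th dose, 5 doses have been given. Superposition: Cmin = C₀·(f + f² + … + f^5).
≈ 5.000 × (0.2500 + 0.0625 + 0.0156 + 0.0039 + 0.0010) ≈ 5.000 × 0.3330 ≈ 1.665 μg/mL.

1.7 μg/mL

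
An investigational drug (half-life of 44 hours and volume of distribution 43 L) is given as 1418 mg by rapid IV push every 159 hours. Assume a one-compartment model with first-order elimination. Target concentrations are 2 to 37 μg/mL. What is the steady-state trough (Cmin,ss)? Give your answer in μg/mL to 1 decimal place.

τ/t½ = 159/44 ≈ 3.6136, so fraction remaining f = (1/2)^(159/44) ≈ 0.0817.
Accumulation ratio R = 1/(1 − f) ≈ 1/0.9183 ≈ 1.0890.
Each bolus raises the concentration by D/Vd = 1418/43 ≈ 32.977 μg/mL.
Cmax,ss = C₀/(1 − f) ≈ 32.977/0.9183 ≈ 35.911 μg/mL.
One interval later, Cmin,ss = Cmax,ss·e^(−kτ) ≈ 35.911 × 0.0817 ≈ 2.934 μg/mL.
Trough 2.9 μg/mL vs MEC 2 μg/mL: adequate.

2.9 μg/mL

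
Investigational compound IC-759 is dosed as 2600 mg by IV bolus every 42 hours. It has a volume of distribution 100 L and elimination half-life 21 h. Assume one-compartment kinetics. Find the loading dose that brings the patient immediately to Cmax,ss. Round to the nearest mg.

f = (1/2)^(42/21) ≈ 0.250000; accumulation ratio R = 1/(1−f) ≈ 1.33333.
Loading dose to hit Cmax,ss on first dose: D_load = D_maint·R ≈ 2600 × 1.33333 ≈ 3466.66 mg.

3467 mg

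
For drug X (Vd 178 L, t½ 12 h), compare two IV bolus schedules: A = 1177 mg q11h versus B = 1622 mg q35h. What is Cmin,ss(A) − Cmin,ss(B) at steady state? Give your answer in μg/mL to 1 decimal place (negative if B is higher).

6.1 μg/mL

Regimen A: f = (1/2)^(11/12) ≈ 0.5297; Cmin,ss = (1177/178)·f/(1−f) ≈ 7.448 μg/mL.
Regimen B: f = (1/2)^(35/12) ≈ 0.1324; Cmin,ss = (1622/178)·f/(1−f) ≈ 1.391 μg/mL.
Difference ≈ 7.448 − 1.391 ≈ 6.057 μg/mL.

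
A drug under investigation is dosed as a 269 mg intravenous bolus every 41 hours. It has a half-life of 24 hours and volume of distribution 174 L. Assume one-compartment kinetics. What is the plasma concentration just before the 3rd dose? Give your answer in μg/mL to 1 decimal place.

0.6 μg/mL

f = (1/2)^(τ/t½) = (1/2)^(41/24) ≈ 0.3060.
C₀ = D/Vd = 269/174 ≈ 1.546 μg/mL.
Before the 3rd dose, 2 doses have been given. Superposition: Cmin = C₀·(f + f²).
≈ 1.546 × (0.3060 + 0.0936) ≈ 1.546 × 0.3996 ≈ 0.618 μg/mL.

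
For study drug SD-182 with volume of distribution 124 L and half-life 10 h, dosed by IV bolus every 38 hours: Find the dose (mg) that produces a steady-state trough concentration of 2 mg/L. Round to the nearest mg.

3206 mg

τ/t½ = 38/10 ≈ 3.8, so f = (1/2)^(38/10) ≈ 0.071794.
Cmin,ss = (D/Vd)·f/(1−f), so D = Cmin,ss·Vd·(1−f)/f.
D = 2 × 124 × (1−f)/f ≈ 2 × 124 × 12.92874 ≈ 3206.33 mg.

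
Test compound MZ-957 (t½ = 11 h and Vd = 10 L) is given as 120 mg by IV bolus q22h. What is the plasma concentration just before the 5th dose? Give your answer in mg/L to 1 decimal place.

f = (1/2)^(τ/t½) = (1/2)^(22/11) ≈ 0.2500.
C₀ = D/Vd = 120/10 ≈ 12.000 mg/L.
Before the 5th dose, 4 doses have been given. Superposition: Cmin = C₀·(f + f² + … + f^4).
≈ 12.000 × (0.2500 + 0.0625 + 0.0156 + 0.0039) ≈ 12.000 × 0.3320 ≈ 3.984 mg/L.

4.0 mg/L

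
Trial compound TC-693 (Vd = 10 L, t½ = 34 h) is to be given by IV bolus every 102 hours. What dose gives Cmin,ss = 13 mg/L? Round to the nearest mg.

910 mg

τ/t½ = 102/34 ≈ 3, so f = (1/2)^(102/34) ≈ 0.125000.
Cmin,ss = (D/Vd)·f/(1−f), so D = Cmin,ss·Vd·(1−f)/f.
D = 13 × 10 × (1−f)/f ≈ 13 × 10 × 7.00000 ≈ 910.00 mg.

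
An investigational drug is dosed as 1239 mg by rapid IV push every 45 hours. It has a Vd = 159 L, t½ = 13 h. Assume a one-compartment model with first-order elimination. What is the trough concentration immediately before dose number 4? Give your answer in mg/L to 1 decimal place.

0.8 mg/L

f = (1/2)^(τ/t½) = (1/2)^(45/13) ≈ 0.0908.
C₀ = D/Vd = 1239/159 ≈ 7.792 mg/L.
Before the 4th dose, 3 doses have been given. Superposition: Cmin = C₀·(f + f² + … + f^3).
≈ 7.792 × (0.0908 + 0.0082 + 0.0007) ≈ 7.792 × 0.0997 ≈ 0.777 mg/L.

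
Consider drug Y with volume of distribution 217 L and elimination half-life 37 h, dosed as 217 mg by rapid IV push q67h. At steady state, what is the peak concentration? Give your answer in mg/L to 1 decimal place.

1.4 mg/L

Over one 67-h interval, 67/37 ≈ 1.8108 half-lives elapse, leaving f ≈ 0.2850 of each dose.
At steady state, accumulation factor R = 1/(1 − e^(−kτ)) ≈ 1.3986.
Single-dose peak C₀ = D/Vd = 217/217 ≈ 1.000 mg/L.
Steady-state peak Cmax,ss = C₀·R ≈ 1.000 × 1.3986 ≈ 1.399 mg/L.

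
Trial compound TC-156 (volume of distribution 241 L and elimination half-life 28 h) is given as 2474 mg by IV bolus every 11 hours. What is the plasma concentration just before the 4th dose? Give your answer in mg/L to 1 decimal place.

18.3 mg/L

f = (1/2)^(τ/t½) = (1/2)^(11/28) ≈ 0.7616.
C₀ = D/Vd = 2474/241 ≈ 10.266 mg/L.
Before the 4th dose, 3 doses have been given. Superposition: Cmin = C₀·(f + f² + … + f^3).
≈ 10.266 × (0.7616 + 0.5800 + 0.4418) ≈ 10.266 × 1.7834 ≈ 18.308 mg/L.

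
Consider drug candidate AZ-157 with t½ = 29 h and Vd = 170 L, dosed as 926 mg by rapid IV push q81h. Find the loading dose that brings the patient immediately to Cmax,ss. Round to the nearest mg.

1082 mg

f = (1/2)^(81/29) ≈ 0.144275; accumulation ratio R = 1/(1−f) ≈ 1.16860.
Loading dose to hit Cmax,ss on first dose: D_load = D_maint·R ≈ 926 × 1.16860 ≈ 1082.12 mg.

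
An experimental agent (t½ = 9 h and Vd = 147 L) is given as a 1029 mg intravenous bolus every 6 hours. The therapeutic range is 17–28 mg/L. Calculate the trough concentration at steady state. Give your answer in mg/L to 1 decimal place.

11.9 mg/L

τ/t½ = 6/9 ≈ 0.66667, so fraction remaining f = (1/2)^(6/9) ≈ 0.6300.
At steady state, accumulation factor R = 1/(1 − e^(−kτ)) ≈ 2.7027.
Each bolus raises the concentration by D/Vd = 1029/147 ≈ 7.000 mg/L.
Steady-state peak Cmax,ss = C₀·R ≈ 7.000 × 2.7027 ≈ 18.919 mg/L.
One interval later, Cmin,ss = Cmax,ss·e^(−kτ) ≈ 18.919 × 0.6300 ≈ 11.919 mg/L.
Trough 11.9 mg/L vs MEC 17 mg/L: subtherapeutic.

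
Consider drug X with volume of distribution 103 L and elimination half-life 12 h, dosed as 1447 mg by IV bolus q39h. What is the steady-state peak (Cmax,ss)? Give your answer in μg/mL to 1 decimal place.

15.7 μg/mL

Over one 39-h interval, 39/12 ≈ 3.25 half-lives elapse, leaving f ≈ 0.1051 of each dose.
Accumulation ratio R = 1/(1 − f) ≈ 1/0.8949 ≈ 1.1174.
Each bolus raises the concentration by D/Vd = 1447/103 ≈ 14.049 μg/mL.
Steady-state peak Cmax,ss = C₀·R ≈ 14.049 × 1.1174 ≈ 15.698 μg/mL.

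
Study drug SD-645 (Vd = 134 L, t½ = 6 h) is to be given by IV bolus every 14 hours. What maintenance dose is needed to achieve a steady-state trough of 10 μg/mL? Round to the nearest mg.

5413 mg

τ/t½ = 14/6 ≈ 2.3333, so f = (1/2)^(14/6) ≈ 0.198425.
Cmin,ss = (D/Vd)·f/(1−f), so D = Cmin,ss·Vd·(1−f)/f.
D = 10 × 134 × (1−f)/f ≈ 10 × 134 × 4.03969 ≈ 5413.18 mg.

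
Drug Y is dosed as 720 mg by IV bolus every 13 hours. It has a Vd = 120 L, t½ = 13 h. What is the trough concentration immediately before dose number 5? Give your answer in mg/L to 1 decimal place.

5.6 mg/L

f = (1/2)^(τ/t½) = (1/2)^(13/13) ≈ 0.5000.
C₀ = D/Vd = 720/120 ≈ 6.000 mg/L.
Before the 5th dose, 4 doses have been given. Superposition: Cmin = C₀·(f + f² + … + f^4).
≈ 6.000 × (0.5000 + 0.2500 + 0.1250 + 0.0625) ≈ 6.000 × 0.9375 ≈ 5.625 mg/L.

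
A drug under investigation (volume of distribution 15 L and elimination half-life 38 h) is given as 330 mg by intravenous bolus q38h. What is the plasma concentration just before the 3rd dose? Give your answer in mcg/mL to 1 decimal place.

16.5 mcg/mL

f = (1/2)^(τ/t½) = (1/2)^(38/38) ≈ 0.5000.
C₀ = D/Vd = 330/15 ≈ 22.000 mcg/mL.
Before the 3rd dose, 2 doses have been given. Superposition: Cmin = C₀·(f + f²).
≈ 22.000 × (0.5000 + 0.2500) ≈ 22.000 × 0.7500 ≈ 16.500 mcg/mL.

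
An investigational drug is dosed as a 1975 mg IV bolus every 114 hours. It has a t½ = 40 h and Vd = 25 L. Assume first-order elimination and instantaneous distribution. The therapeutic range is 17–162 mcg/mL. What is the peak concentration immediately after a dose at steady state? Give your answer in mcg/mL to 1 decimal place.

k = ln2/t½ = ln2/40 ≈ 0.017329 h⁻¹; fraction remaining f = e^(−kτ) = e^(−0.017329×114) ≈ 0.1387.
At steady state, accumulation factor R = 1/(1 − e^(−kτ)) ≈ 1.1610.
Each bolus raises the concentration by D/Vd = 1975/25 ≈ 79.000 mcg/mL.
Cmax,ss = C₀/(1 − f) ≈ 79.000/0.8613 ≈ 91.722 mcg/mL.
Peak 91.7 mcg/mL vs MTC 162 mcg/mL: below toxic threshold.

91.7 mcg/mL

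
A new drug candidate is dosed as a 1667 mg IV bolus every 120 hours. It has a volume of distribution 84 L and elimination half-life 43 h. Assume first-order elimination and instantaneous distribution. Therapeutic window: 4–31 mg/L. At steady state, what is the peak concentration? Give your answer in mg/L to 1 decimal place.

τ/t½ = 120/43 ≈ 2.7907, so fraction remaining f = (1/2)^(120/43) ≈ 0.1445.
At steady state, accumulation factor R = 1/(1 − e^(−kτ)) ≈ 1.1689.
Single-dose peak C₀ = D/Vd = 1667/84 ≈ 19.845 mg/L.
Cmax,ss = C₀/(1 − f) ≈ 19.845/0.8555 ≈ 23.197 mg/L.
Peak 23.2 mg/L vs MTC 31 mg/L: below toxic threshold.

23.2 mg/L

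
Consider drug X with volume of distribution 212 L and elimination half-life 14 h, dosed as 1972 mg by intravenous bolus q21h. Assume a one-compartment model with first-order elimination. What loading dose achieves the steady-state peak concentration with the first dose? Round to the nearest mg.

3051 mg

f = (1/2)^(21/14) ≈ 0.353553; accumulation ratio R = 1/(1−f) ≈ 1.54692.
Loading dose to hit Cmax,ss on first dose: D_load = D_maint·R ≈ 1972 × 1.54692 ≈ 3050.53 mg.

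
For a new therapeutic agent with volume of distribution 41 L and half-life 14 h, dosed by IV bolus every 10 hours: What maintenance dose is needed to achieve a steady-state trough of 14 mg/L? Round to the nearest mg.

368 mg

τ/t½ = 10/14 ≈ 0.71429, so f = (1/2)^(10/14) ≈ 0.609507.
Cmin,ss = (D/Vd)·f/(1−f), so D = Cmin,ss·Vd·(1−f)/f.
D = 14 × 41 × (1−f)/f ≈ 14 × 41 × 0.64067 ≈ 367.74 mg.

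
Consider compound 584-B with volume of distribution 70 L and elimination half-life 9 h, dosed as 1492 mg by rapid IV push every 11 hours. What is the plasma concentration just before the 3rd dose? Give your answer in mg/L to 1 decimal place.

f = (1/2)^(τ/t½) = (1/2)^(11/9) ≈ 0.4286.
C₀ = D/Vd = 1492/70 ≈ 21.314 mg/L.
Before the 3rd dose, 2 doses have been given. Superposition: Cmin = C₀·(f + f²).
≈ 21.314 × (0.4286 + 0.1837) ≈ 21.314 × 0.6123 ≈ 13.051 mg/L.

13.1 mg/L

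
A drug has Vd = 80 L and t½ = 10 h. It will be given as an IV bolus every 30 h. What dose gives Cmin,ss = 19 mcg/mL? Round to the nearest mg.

τ/t½ = 30/10 ≈ 3, so f = (1/2)^(30/10) ≈ 0.125000.
Cmin,ss = (D/Vd)·f/(1−f), so D = Cmin,ss·Vd·(1−f)/f.
D = 19 × 80 × (1−f)/f ≈ 19 × 80 × 7.00000 ≈ 10640.00 mg.

10640 mg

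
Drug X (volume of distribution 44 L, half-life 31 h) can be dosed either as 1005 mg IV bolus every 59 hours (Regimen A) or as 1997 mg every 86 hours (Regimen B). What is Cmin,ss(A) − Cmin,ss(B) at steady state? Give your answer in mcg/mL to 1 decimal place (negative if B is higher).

0.6 mcg/mL

Regimen A: f = (1/2)^(59/31) ≈ 0.2673; Cmin,ss = (1005/44)·f/(1−f) ≈ 8.333 mcg/mL.
Regimen B: f = (1/2)^(86/31) ≈ 0.1462; Cmin,ss = (1997/44)·f/(1−f) ≈ 7.772 mcg/mL.
Difference ≈ 8.333 − 7.772 ≈ 0.561 mcg/mL.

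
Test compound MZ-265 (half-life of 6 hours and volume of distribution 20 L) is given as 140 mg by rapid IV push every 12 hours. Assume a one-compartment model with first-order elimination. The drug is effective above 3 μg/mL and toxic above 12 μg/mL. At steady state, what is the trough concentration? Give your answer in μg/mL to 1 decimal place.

2.3 μg/mL

τ = 12 h = 2 half-lives, so f = (1/2)^2 = 0.25.
Accumulation ratio R = 1/(1 − f) = 1/0.75 = 4/3.
Single-dose peak C₀ = D/Vd = 140/20 = 7 μg/mL.
Steady-state peak Cmax,ss = C₀·R = 7 × 4/3 ≈ 9.333 μg/mL.
Steady-state trough Cmin,ss = Cmax,ss·f ≈ 9.333 × 0.25 ≈ 2.333 μg/mL.
Trough 2.3 μg/mL vs MEC 3 μg/mL: subtherapeutic.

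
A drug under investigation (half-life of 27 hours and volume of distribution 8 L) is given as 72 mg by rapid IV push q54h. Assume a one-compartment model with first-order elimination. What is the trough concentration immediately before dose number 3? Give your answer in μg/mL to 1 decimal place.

f = (1/2)^(τ/t½) = (1/2)^(54/27) ≈ 0.2500.
C₀ = D/Vd = 72/8 ≈ 9.000 μg/mL.
Before the 3rd dose, 2 doses have been given. Superposition: Cmin = C₀·(f + f²).
≈ 9.000 × (0.2500 + 0.0625) ≈ 9.000 × 0.3125 ≈ 2.812 μg/mL.

2.8 μg/mL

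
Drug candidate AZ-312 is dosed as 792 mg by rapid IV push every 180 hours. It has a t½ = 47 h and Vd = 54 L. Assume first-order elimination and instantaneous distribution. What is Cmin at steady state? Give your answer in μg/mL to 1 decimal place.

τ/t½ = 180/47 ≈ 3.8298, so fraction remaining f = (1/2)^(180/47) ≈ 0.0703.
At steady state, accumulation factor R = 1/(1 − e^(−kτ)) ≈ 1.0756.
Single-dose peak C₀ = D/Vd = 792/54 ≈ 14.667 μg/mL.
Steady-state peak Cmax,ss = C₀·R ≈ 14.667 × 1.0756 ≈ 15.776 μg/mL.
Steady-state trough Cmin,ss = Cmax,ss·f ≈ 15.776 × 0.0703 ≈ 1.109 μg/mL.

1.1 μg/mL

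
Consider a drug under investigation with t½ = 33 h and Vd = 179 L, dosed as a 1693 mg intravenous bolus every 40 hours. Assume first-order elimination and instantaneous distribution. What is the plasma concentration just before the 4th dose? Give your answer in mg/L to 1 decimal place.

6.6 mg/L

f = (1/2)^(τ/t½) = (1/2)^(40/33) ≈ 0.4316.
C₀ = D/Vd = 1693/179 ≈ 9.458 mg/L.
Before the 4th dose, 3 doses have been given. Superposition: Cmin = C₀·(f + f² + … + f^3).
≈ 9.458 × (0.4316 + 0.1863 + 0.0804) ≈ 9.458 × 0.6983 ≈ 6.605 mg/L.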